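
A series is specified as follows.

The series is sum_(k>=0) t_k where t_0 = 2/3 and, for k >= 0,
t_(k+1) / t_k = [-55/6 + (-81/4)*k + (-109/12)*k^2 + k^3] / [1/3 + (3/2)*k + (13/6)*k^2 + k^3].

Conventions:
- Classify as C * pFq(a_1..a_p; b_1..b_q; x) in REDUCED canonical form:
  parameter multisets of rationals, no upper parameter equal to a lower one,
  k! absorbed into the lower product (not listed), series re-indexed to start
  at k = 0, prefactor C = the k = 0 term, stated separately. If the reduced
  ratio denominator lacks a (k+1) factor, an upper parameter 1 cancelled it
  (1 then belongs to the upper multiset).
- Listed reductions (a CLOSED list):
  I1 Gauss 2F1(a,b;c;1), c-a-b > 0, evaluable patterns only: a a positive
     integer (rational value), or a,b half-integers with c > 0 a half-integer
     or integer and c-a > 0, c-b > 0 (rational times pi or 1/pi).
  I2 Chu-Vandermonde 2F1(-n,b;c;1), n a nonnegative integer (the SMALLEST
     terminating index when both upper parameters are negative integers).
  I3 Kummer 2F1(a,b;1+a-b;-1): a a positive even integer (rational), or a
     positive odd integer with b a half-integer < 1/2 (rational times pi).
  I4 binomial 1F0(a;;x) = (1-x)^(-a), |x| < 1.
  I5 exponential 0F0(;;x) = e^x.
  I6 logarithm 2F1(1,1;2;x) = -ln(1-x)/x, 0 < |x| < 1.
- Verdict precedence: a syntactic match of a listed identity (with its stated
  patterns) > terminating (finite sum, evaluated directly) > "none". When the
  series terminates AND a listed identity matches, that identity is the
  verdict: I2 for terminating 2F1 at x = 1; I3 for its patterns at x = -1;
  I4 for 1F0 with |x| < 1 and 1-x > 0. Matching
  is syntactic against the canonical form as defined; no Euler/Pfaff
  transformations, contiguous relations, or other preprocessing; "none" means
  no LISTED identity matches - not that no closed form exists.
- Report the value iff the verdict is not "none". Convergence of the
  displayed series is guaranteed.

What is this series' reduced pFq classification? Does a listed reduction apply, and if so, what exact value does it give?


At argument 1: a 2F1 with upper {-11, 5/4}, lower {1/2}, scaled by C = 2/3. Verdict: the Chu-Vandermonde identity I2 fires (terminating 2F1 at x = 1 with n = 11, b = 5/4, c = 1/2). Its exact value is -5365/408576.

First insight: from the first term 2/3: the expanded ratio factors over Q; C = 2/3, roots give parameters.
Ratio: r(k) = 1 * (k-11) (k+5/4) / [(k+1/2) (k+1)] ; factor over Q: parameters, x = 1, and C = 2/3.


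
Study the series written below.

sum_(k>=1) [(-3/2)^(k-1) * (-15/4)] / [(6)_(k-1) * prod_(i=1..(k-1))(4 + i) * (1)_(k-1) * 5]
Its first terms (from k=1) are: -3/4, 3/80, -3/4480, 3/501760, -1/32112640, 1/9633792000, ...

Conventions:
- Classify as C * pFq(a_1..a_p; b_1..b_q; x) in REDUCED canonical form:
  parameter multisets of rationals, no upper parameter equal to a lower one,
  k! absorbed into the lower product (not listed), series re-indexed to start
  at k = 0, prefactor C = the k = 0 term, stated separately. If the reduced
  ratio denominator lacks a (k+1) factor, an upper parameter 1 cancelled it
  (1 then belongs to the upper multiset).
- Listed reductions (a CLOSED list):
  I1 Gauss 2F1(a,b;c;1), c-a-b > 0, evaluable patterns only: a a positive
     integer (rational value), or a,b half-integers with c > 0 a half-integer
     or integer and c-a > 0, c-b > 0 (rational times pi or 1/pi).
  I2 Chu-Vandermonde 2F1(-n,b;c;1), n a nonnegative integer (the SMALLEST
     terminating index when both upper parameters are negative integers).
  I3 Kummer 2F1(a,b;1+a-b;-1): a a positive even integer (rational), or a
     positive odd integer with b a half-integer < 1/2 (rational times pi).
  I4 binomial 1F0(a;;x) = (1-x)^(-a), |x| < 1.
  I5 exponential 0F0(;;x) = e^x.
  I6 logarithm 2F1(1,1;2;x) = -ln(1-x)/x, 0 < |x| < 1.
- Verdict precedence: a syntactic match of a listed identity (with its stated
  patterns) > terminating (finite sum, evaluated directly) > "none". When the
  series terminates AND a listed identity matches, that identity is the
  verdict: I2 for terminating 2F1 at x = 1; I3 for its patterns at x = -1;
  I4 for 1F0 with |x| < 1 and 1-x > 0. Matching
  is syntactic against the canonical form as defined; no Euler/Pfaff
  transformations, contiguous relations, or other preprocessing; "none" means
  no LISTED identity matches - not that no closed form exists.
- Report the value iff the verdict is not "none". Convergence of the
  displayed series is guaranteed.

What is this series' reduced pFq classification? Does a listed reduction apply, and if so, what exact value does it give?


Canonical form: C = -3/4 times 0F2 with upper {-}, lower {5, 6}, x = -3/2. Verdict: none (x = -3/2): each listed identity misses the multisets {-} ; {5, 6}.

Key observation: x = (-3/2) and the lower running product (C = -3/4, x = -3/2) is a rising factorial.
Term ratio: r(k) = (-3/2) * 1 / [(k+5) (k+6) (k+1)] - rational in k. x = (-3/2); t_0 = -3/4; negate the roots.


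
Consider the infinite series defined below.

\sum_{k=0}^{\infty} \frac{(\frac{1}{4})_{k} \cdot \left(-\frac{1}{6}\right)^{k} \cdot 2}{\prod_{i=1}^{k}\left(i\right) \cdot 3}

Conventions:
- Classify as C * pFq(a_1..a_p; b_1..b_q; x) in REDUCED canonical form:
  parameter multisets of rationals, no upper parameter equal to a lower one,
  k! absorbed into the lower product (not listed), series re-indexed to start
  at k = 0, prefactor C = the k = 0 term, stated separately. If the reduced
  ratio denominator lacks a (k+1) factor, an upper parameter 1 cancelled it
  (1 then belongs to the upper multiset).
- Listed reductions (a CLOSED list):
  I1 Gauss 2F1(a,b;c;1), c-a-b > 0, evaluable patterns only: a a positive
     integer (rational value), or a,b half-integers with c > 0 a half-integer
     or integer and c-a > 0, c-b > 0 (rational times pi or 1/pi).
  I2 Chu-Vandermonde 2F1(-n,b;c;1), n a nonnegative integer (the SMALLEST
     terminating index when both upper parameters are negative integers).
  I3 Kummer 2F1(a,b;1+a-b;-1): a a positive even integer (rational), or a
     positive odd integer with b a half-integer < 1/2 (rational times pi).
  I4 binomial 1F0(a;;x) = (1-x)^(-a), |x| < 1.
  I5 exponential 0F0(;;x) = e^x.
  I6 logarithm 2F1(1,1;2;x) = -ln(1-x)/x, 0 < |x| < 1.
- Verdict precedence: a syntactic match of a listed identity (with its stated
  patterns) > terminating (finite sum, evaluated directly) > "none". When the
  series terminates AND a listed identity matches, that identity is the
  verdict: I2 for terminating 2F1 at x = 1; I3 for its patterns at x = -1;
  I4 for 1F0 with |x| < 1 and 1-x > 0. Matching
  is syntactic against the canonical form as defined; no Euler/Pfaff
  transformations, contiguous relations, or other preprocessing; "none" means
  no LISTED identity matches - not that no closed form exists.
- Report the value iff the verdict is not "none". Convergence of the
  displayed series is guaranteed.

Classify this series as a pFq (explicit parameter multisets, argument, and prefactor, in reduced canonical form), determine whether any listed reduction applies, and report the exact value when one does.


This is \frac{2}{3} * 1F0(\frac{1}{4}; -; -\frac{1}{6}) in reduced canonical form. Verdict: binomial (I4) applies (the 1F0 binomial series: exponent -1/4, x = -\frac{1}{6}). Its exact value is \frac{2}{3} \cdot \left(\frac{7}{6}\right)^{-\frac{1}{4}}.

Structural cue: with t_0 = \frac{2}{3}, the constant factors (C = 2/3) combine into one prefactor.
Step ratio: r(k) = -\frac{1}{6} * (k+\frac{1}{4}) / [(k+1)] - poly over poly, x = -\frac{1}{6} from leading terms; C = \frac{2}{3} at k = 0.


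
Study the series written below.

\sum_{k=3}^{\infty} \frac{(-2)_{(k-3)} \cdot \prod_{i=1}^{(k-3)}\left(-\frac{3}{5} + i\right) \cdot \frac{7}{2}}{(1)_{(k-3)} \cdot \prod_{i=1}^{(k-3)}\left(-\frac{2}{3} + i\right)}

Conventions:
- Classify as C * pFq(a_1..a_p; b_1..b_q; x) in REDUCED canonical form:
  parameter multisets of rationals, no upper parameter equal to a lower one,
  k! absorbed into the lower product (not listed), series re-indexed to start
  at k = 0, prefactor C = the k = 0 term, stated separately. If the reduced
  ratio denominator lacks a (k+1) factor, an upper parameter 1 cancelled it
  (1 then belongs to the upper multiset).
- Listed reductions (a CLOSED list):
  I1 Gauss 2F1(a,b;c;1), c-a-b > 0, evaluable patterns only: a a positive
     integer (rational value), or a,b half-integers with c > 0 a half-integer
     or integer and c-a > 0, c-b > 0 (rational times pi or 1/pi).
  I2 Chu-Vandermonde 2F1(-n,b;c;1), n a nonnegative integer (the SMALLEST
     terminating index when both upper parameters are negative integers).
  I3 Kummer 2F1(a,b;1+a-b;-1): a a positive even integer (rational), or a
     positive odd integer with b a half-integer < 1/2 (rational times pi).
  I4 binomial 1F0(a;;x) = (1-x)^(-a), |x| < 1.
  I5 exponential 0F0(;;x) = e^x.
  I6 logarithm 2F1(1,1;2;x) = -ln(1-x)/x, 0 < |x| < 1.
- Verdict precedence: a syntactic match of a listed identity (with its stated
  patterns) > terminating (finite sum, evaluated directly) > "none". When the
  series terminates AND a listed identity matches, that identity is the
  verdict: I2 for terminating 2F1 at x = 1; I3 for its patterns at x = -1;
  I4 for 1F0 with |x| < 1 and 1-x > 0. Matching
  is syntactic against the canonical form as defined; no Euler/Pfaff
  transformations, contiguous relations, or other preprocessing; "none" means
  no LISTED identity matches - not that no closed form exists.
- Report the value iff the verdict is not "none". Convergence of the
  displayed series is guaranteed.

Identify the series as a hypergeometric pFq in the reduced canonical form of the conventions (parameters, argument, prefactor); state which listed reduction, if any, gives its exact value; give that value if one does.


Prefactor \frac{7}{2}, argument 1: 2F1 with upper {-2, \frac{2}{5}} over lower {\frac{1}{3}}. Verdict: Chu-Vandermonde (I2) applies (terminating 2F1 at x = 1 with n = 2, b = 2/5, c = \frac{1}{3}). Value: -\frac{49}{100}.

First insight: from the first term \frac{7}{2}: (1)_k (prefactor 7/2) is k! itself.
Ratio: r(k) = 1 * (k-2) (k+\frac{2}{5}) / [(k+\frac{1}{3}) (k+1)] - rational in k, leading ratio 1; with t_0 = \frac{7}{2}, classification follows.


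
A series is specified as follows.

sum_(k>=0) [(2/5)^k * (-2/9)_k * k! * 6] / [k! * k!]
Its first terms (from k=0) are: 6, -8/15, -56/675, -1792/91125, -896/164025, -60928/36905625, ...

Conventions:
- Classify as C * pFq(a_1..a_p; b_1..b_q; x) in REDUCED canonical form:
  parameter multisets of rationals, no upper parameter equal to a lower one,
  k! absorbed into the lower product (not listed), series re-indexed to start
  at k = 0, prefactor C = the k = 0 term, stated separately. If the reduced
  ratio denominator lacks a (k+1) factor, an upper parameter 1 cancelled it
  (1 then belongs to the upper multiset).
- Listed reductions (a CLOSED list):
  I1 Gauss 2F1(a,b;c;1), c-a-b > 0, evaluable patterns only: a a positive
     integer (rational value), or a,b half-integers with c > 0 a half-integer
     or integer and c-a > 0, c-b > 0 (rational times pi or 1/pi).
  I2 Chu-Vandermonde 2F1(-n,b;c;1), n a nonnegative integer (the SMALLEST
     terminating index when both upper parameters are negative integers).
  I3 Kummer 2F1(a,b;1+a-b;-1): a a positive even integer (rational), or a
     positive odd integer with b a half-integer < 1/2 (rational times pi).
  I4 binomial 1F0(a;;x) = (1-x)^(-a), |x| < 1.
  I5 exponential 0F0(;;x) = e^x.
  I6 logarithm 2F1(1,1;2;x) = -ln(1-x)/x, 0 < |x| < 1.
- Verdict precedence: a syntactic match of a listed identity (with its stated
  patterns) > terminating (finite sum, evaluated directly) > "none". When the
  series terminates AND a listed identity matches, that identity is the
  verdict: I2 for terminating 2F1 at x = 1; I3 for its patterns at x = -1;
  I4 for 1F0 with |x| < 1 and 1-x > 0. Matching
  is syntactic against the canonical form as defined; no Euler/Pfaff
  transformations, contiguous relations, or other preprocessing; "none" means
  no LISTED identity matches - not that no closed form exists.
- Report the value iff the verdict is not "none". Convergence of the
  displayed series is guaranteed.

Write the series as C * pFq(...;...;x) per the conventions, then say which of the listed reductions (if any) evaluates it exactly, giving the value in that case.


Classification (C = 6): 1F0 with upper {-2/9}, lower {-}, argument x = 2/5. Verdict: the binomial series (I4) applies (the 1F0 binomial series: exponent 2/9, x = 2/5). Hence: 6 * (3/5)^(2/9).

Key observation: with t_0 = 6, the denominator's factorial ratio (C = 6) is a lower Pochhammer.
Term ratio: r(k) = (2/5) * (k-2/9) / [(k+1)] - poly over poly, x = (2/5) from leading terms; C = 6 at k = 0.


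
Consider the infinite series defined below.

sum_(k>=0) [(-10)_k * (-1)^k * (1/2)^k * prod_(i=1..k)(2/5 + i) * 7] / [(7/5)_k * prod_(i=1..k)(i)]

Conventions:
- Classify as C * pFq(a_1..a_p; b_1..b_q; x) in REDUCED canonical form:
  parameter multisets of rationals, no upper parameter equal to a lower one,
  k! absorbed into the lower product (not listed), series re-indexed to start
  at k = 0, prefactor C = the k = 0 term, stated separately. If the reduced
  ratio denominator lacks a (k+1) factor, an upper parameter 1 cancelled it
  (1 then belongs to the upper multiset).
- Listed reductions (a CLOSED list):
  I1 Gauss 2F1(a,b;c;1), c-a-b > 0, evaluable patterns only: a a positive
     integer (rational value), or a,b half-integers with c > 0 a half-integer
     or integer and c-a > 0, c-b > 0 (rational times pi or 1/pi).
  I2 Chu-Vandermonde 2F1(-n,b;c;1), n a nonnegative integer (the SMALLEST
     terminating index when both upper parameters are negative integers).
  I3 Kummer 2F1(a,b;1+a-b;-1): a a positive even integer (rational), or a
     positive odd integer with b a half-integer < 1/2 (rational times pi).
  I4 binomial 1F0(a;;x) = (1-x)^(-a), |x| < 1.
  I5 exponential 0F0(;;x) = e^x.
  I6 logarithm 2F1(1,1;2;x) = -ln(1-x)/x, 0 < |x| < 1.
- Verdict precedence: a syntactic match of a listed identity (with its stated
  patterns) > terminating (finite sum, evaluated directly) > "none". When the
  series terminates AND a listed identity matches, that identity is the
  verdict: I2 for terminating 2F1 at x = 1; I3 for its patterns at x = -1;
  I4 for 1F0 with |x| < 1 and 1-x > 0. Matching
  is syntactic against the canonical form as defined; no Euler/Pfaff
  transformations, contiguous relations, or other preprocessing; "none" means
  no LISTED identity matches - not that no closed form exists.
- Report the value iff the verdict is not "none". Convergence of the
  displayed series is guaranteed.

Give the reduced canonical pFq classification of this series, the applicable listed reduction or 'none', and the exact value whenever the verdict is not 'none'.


At argument -1/2: a 1F0 with upper {-10}, lower {-}, scaled by C = 7. Verdict: the I4 binomial reduction applies (the 1F0 binomial series: exponent 10, x = -1/2). Exact value: 413343/1024.

Key step: from the first term 7: the parameter 7/5 appears in both the upper and lower lists and cancels.
Adjacent-term ratio: r(k) = (-1/2) * (k-10) / [(k+1)] ; factor over Q: parameters, x = (-1/2), and C = 7.


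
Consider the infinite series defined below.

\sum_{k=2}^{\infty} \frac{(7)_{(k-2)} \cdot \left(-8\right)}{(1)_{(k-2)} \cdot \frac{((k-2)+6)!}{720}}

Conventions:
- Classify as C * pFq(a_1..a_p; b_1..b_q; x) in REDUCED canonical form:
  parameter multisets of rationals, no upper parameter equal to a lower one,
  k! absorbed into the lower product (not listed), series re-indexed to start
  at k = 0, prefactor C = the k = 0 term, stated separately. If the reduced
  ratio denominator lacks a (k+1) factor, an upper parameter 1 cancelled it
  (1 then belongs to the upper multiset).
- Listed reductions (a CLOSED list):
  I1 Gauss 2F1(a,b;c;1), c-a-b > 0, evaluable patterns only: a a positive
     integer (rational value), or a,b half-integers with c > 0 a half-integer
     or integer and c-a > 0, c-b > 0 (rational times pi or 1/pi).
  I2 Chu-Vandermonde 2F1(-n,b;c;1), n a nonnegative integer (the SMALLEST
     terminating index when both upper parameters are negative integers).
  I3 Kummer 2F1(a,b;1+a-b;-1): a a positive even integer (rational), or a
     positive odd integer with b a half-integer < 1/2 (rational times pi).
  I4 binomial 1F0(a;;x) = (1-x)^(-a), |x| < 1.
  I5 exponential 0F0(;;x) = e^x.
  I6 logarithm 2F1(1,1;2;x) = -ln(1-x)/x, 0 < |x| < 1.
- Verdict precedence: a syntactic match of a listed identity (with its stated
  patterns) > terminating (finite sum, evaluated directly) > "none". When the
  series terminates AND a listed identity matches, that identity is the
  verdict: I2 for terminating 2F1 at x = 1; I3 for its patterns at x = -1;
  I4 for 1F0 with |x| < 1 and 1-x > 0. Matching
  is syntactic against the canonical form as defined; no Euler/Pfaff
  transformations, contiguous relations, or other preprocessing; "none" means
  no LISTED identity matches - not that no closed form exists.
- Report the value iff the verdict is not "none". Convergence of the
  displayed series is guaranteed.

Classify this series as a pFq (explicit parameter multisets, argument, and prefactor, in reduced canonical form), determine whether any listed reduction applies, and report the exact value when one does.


The tell: from the first term -8: the denominator's factorial ratio (C = -8, x = 1) is a lower Pochhammer.
Term ratio: r(k) = 1 * 1 / [(k+1)] - rational in k. x = 1; t_0 = -8; negate the roots.

Prefactor -8, argument 1: 0F0 with upper {-} over lower {-}. Verdict: the exponential series (I5) applies (the 0F0 exponential series at x = 1). Its exact value is \left(-8\right) \cdot e^{1}.


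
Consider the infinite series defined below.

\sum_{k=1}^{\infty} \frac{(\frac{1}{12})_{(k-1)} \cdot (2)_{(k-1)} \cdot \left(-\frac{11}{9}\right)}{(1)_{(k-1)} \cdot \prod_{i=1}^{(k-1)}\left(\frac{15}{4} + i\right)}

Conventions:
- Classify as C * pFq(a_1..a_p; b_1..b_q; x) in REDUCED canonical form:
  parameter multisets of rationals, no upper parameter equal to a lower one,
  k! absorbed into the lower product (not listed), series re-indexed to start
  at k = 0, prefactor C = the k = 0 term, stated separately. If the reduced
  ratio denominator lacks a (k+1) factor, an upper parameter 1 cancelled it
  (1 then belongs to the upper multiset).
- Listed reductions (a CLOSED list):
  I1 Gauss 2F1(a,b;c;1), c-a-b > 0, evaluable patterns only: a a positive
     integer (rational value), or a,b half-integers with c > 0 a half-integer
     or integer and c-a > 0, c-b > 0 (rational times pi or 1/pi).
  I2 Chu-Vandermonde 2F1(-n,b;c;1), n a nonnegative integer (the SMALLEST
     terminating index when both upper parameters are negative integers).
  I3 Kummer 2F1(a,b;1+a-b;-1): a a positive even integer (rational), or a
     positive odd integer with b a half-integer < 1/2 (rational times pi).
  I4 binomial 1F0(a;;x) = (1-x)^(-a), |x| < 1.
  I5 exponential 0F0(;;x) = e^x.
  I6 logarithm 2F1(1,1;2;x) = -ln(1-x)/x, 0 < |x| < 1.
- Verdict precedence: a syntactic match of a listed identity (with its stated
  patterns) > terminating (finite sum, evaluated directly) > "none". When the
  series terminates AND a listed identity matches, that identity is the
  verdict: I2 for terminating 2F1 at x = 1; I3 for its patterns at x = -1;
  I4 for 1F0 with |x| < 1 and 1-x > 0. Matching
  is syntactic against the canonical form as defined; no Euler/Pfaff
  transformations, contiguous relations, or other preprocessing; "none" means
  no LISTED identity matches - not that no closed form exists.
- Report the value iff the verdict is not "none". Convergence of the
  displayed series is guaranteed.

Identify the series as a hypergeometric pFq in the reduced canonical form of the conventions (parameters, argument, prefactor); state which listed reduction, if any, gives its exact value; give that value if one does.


Reduced: x = 1, 2F1, upper = {\frac{1}{12}, 2}, lower = {\frac{19}{4}}, C = -\frac{11}{9}. Verdict: the Gauss summation I1 fires (x = 1: the Gamma ratio telescopes since c-a-b = 8/3 > 0 and a = 2 in Z>0). Its exact value is -\frac{165}{128}.

Key step: from the first term -\frac{11}{9}: (1)_k (C = -11/9) is k! itself.
Adjacent-term ratio: r(k) = 1 * (k+\frac{1}{12}) (k+2) / [(k+\frac{19}{4}) (k+1)] - rational; roots negated = parameters, x = 1, C = -\frac{11}{9}.


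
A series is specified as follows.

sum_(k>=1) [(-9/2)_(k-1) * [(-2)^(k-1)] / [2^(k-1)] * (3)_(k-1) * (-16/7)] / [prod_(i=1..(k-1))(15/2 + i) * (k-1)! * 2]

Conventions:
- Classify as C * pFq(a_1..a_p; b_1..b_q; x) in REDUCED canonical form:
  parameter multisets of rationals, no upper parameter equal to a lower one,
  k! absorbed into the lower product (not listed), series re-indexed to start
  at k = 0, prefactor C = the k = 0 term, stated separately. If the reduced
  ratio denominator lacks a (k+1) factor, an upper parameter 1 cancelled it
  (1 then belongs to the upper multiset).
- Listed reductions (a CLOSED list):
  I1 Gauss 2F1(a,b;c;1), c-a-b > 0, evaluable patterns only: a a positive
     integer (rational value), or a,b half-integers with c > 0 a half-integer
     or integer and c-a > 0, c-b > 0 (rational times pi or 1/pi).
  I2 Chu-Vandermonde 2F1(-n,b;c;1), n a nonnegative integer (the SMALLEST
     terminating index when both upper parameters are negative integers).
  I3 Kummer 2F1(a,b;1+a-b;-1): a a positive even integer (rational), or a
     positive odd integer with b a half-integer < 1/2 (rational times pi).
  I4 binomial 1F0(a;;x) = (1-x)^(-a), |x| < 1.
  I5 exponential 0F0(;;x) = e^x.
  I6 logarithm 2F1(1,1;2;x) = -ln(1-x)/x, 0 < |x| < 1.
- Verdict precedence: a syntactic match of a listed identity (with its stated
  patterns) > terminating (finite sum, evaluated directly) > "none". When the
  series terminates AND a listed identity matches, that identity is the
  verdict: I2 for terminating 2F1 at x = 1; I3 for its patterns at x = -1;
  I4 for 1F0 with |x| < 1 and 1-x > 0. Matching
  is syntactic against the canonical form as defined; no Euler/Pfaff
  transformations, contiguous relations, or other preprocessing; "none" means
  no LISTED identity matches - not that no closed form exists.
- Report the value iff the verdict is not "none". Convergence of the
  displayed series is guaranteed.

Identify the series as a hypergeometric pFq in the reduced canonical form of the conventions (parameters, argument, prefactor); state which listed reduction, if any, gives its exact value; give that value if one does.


The tell: t_0 = -8/7 here, and the two k-th powers (prefactor -8/7) combine into one argument.
Adjacent-term ratio: r(k) = (-1) * (k-9/2) (k+3) / [(k+17/2) (k+1)] - rational; roots negated = parameters, x = (-1), C = -8/7.

Prefactor -8/7, argument -1: 2F1 with upper {-9/2, 3} over lower {17/2}. Verdict: this is Kummer (I3) (x = -1; c = 17/2 equals 1+a-b for upper {-9/2, 3}: listed pattern). Its exact value is (-6435/4096) * pi.


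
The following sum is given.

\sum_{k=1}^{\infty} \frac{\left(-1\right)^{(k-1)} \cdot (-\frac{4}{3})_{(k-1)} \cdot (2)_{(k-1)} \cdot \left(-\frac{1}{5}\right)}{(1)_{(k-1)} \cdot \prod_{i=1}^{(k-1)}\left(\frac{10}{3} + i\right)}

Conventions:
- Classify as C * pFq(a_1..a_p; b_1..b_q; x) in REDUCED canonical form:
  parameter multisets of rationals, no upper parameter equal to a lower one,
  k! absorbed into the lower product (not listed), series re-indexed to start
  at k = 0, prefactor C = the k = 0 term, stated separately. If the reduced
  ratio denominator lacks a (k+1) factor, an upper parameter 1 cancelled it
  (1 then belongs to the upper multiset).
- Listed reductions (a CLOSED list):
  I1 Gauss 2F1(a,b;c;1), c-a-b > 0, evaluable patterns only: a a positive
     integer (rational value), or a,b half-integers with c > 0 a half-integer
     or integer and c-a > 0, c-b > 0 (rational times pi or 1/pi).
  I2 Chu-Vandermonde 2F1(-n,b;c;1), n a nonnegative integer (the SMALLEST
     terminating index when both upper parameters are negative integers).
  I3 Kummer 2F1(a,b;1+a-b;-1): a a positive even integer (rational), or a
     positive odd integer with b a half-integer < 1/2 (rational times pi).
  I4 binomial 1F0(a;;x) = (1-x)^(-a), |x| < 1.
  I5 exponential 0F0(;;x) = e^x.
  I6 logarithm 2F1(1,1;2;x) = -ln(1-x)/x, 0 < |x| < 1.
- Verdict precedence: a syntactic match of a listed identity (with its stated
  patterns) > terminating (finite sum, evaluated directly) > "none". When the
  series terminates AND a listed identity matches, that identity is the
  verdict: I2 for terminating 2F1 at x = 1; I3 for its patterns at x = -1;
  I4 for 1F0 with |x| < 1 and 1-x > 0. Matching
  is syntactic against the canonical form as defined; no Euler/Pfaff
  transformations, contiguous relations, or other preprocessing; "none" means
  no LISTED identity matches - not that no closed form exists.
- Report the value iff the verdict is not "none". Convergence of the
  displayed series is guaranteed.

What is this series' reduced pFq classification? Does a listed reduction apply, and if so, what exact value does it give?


At argument -1: a 2F1 with upper {-\frac{4}{3}, 2}, lower {\frac{13}{3}}, scaled by C = -\frac{1}{5}. Verdict at x = -1: Kummer's theorem (I3) matches (x = -1; c = \frac{13}{3} equals 1+a-b for upper {-\frac{4}{3}, 2}: listed pattern). Sum: -\frac{1}{3}.

Structural cue: from the first term -\frac{1}{5}: the lower running product (C = -1/5) is a rising factorial.
Consecutive-term ratio: r(k) = -1 * (k-\frac{4}{3}) (k+2) / [(k+\frac{13}{3}) (k+1)] - poly over poly, x = -1 from leading terms; C = -\frac{1}{5} at k = 0.


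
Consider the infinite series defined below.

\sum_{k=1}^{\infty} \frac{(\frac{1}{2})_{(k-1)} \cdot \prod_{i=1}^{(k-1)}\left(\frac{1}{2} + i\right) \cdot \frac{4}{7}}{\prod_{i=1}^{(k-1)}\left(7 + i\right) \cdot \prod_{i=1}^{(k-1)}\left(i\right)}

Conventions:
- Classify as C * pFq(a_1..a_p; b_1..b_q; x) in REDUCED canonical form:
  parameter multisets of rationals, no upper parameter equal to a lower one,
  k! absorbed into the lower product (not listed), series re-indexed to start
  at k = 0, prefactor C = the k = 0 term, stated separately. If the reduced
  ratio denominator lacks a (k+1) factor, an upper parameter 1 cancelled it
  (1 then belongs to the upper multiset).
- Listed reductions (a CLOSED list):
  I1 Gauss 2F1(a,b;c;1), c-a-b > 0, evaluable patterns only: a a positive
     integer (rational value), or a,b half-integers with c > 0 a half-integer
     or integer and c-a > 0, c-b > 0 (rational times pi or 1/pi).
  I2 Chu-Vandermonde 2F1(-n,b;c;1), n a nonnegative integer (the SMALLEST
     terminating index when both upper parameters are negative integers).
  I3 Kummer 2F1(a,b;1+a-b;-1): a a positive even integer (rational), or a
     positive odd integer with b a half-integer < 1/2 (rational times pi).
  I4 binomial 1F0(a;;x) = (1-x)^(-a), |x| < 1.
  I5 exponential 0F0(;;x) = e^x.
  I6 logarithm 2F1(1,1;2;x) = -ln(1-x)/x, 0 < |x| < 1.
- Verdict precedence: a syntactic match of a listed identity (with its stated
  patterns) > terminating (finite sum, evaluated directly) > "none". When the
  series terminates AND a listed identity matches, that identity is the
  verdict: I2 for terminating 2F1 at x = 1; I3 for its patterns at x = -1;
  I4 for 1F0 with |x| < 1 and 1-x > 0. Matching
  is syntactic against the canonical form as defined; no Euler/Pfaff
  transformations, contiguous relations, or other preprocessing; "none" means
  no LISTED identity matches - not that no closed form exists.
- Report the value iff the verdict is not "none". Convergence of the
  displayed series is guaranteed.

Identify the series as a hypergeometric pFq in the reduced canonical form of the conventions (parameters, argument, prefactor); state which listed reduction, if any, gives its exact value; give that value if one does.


Canonical form: C = \frac{4}{7} times 2F1 with upper {\frac{1}{2}, \frac{3}{2}}, lower {8}, x = 1. Verdict: Gauss (I1, half-integer pattern) fires (x = 1; upper {\frac{1}{2}, \frac{3}{2}} half-integers, c = 8 in the evaluable pattern). Sum: \frac{4194304}{2081079} / \pi.

The tell: with t_0 = \frac{4}{7}, the lower running product (C = 4/7) is a rising factorial.
Adjacent-term ratio: r(k) = 1 * (k+\frac{1}{2}) (k+\frac{3}{2}) / [(k+8) (k+1)] - rational in k. x = 1; t_0 = \frac{4}{7}; negate the roots.


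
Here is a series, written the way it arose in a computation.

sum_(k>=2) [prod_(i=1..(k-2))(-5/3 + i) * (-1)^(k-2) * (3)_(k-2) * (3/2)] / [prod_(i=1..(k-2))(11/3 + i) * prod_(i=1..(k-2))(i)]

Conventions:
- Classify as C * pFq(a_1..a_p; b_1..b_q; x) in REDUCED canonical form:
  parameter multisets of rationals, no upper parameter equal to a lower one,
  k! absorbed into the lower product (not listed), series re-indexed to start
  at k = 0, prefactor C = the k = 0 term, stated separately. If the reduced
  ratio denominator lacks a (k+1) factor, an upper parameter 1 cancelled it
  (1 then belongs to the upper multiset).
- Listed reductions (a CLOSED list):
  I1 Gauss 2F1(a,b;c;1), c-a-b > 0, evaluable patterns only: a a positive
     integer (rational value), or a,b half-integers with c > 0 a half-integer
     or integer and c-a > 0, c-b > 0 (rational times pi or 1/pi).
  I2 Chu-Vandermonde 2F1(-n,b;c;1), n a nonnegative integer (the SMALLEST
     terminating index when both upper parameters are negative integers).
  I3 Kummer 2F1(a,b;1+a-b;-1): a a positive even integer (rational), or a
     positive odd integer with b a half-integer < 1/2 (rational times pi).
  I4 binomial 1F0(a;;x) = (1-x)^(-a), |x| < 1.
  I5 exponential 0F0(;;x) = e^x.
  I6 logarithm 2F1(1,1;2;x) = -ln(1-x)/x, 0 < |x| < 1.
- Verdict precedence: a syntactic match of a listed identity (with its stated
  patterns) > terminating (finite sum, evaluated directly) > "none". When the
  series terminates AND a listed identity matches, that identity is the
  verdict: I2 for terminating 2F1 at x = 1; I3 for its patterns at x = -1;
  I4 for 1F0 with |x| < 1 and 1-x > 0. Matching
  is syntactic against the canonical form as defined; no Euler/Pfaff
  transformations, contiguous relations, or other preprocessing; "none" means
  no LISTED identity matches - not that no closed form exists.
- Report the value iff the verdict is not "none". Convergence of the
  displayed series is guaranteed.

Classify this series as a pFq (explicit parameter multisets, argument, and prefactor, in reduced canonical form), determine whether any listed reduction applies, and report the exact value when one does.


Canonical form: C = 3/2 times 2F1 with upper {-2/3, 3}, lower {14/3}, x = -1. Verdict: none here - no I1-I6 shape fits x = -1 with lower {14/3}.

The tell: with t_0 = 3/2, the lower running product (C = 3/2) is a rising factorial.
Term ratio: r(k) = (-1) * (k-2/3) (k+3) / [(k+14/3) (k+1)] - rational in k, leading ratio (-1); with t_0 = 3/2, classification follows.


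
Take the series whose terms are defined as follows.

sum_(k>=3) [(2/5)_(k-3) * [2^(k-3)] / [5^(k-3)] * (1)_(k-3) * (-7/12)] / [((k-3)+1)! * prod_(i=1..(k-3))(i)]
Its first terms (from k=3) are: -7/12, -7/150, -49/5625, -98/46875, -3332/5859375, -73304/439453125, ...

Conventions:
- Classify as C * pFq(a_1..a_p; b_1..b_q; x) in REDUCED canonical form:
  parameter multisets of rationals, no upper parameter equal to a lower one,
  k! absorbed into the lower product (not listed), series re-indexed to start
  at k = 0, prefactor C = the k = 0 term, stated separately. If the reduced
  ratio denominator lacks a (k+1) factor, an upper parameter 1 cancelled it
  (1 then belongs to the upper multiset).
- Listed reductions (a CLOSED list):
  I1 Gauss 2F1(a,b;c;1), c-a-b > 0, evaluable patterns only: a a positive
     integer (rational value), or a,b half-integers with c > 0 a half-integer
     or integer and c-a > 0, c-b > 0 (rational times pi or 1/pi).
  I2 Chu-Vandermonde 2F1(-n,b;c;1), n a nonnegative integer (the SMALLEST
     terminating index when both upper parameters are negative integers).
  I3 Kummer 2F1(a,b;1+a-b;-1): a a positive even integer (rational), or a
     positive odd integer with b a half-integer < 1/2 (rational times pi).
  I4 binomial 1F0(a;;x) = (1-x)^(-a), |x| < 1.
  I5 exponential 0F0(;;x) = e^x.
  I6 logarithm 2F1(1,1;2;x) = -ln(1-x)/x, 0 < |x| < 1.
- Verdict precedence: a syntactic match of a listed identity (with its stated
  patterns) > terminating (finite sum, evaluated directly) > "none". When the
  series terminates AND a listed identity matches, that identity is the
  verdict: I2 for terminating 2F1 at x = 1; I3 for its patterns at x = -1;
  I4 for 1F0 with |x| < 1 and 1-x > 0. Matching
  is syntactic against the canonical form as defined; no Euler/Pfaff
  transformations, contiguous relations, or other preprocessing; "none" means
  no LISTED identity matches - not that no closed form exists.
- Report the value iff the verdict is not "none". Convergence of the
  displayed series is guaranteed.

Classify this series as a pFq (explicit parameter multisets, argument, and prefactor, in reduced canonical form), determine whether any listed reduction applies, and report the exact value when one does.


The tell: x = (2/5) and the product of the first k integers (C = -7/12) is k!.
Adjacent-term ratio: r(k) = (2/5) * (k+2/5) (k+1) / [(k+2) (k+1)] - rational; roots negated = parameters, x = (2/5), C = -7/12.

This is -7/12 * 2F1(2/5, 1; 2; 2/5) in reduced canonical form. Verdict: none here - no I1-I6 shape fits x = 2/5 with lower {2}.


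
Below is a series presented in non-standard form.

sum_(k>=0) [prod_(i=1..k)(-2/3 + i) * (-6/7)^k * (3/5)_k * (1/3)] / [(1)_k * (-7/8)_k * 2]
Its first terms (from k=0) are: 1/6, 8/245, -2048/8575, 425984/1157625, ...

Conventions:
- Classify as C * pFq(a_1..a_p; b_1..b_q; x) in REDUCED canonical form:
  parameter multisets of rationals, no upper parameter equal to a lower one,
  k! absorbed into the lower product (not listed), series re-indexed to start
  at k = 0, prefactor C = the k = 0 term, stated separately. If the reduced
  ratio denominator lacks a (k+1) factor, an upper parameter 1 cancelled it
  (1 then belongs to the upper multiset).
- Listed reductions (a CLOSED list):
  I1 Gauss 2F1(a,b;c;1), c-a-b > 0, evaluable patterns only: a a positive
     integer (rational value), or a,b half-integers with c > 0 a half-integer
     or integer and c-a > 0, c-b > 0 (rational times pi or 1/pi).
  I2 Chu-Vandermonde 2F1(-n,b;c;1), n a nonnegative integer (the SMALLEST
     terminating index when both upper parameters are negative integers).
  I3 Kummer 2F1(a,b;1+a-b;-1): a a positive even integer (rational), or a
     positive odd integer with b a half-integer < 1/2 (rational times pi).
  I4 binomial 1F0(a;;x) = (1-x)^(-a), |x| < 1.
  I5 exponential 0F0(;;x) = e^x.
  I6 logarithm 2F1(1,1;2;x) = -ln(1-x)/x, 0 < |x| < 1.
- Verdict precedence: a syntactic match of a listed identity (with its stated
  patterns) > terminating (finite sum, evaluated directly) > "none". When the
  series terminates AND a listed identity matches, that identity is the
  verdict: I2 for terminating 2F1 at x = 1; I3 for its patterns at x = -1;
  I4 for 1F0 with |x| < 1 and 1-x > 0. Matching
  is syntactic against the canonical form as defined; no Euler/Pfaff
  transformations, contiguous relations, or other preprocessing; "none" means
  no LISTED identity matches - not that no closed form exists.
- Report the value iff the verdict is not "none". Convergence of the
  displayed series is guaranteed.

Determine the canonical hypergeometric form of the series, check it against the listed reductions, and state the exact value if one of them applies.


Prefactor 1/6, argument -6/7: 2F1 with upper {1/3, 3/5} over lower {-7/8}. Verdict: none - this 2F1 at x = -6/7 matches no listed pattern, and upper {1/3, 3/5} holds no stopper.

Key step: x = (-6/7) and the constant factors (C = 1/6) combine into one prefactor.
Step ratio: r(k) = (-6/7) * (k+1/3) (k+3/5) / [(k-7/8) (k+1)] - poly over poly, x = (-6/7) from leading terms; C = 1/6 at k = 0.


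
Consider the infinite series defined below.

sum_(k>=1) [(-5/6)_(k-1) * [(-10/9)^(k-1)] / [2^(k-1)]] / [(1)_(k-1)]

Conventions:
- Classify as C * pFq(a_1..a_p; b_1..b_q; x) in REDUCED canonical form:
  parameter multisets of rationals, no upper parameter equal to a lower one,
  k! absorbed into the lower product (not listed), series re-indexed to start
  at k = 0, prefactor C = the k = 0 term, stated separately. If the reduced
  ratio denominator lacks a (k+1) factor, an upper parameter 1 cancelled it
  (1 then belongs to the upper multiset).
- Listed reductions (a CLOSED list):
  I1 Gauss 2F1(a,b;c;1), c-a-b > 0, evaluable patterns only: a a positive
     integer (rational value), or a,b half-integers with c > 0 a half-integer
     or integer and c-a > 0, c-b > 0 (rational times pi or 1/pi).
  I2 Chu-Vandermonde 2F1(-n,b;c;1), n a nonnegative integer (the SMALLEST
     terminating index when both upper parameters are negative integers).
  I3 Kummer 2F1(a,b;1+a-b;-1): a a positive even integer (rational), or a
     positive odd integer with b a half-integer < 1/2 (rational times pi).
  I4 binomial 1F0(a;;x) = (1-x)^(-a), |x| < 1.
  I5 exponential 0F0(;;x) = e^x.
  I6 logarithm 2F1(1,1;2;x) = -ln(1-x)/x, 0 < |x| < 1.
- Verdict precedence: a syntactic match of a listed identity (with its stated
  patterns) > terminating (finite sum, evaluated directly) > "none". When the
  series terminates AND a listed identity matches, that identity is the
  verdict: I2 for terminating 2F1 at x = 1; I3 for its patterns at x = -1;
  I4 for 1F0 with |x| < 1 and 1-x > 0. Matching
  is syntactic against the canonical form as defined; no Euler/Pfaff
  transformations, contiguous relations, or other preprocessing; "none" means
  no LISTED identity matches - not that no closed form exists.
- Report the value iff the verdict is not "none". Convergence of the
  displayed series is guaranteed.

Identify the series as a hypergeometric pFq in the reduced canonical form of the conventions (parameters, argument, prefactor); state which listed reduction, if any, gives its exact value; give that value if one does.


x = -5/9 here; the reduced form reads 1F0, upper {-5/6}, lower {-}, C = 1. Verdict: the I4 binomial reduction applies (the 1F0 binomial series: exponent 5/6, x = -5/9). Hence: (14/9)^(5/6).

Key step: t_0 = 1 here, and the two k-th powers (C = 1) combine into one argument.
Ratio: r(k) = (-5/9) * (k-5/6) / [(k+1)] - rational in k. x = (-5/9); t_0 = 1; negate the roots.


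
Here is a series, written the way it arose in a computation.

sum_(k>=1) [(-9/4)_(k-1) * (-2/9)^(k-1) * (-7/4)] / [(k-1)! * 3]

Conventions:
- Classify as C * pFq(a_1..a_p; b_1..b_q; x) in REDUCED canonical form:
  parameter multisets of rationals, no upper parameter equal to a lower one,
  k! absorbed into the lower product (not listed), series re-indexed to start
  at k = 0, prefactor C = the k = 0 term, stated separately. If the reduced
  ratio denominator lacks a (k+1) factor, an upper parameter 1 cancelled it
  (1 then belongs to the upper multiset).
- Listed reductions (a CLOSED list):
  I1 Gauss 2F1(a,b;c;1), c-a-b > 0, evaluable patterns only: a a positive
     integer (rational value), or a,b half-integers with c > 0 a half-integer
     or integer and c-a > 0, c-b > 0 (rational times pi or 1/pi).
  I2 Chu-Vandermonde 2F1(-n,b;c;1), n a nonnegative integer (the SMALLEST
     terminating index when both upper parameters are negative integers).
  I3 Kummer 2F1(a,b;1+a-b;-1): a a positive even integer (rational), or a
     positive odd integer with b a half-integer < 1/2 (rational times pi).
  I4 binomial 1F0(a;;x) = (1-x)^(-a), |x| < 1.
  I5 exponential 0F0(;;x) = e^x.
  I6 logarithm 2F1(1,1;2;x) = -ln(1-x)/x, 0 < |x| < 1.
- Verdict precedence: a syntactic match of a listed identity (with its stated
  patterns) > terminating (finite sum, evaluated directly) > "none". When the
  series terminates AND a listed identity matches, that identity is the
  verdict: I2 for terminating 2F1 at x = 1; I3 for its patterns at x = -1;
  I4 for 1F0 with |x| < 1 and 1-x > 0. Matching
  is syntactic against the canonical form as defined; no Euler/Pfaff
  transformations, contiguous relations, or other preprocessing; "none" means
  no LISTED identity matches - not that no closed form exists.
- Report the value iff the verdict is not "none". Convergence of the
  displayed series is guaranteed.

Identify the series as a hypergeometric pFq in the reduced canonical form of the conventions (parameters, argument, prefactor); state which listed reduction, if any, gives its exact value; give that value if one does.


Classification (C = -7/12): 1F0 with upper {-9/4}, lower {-}, argument x = -2/9. Verdict: binomial (I4) fires (the 1F0 binomial series: exponent 9/4, x = -2/9). Exact value: (-7/12) * (11/9)^(9/4).

First insight: from the first term -7/12: the constant factors (C = -7/12) combine into one prefactor.
Adjacent-term ratio: r(k) = (-2/9) * (k-9/4) / [(k+1)] - poly over poly, x = (-2/9) from leading terms; C = -7/12 at k = 0.
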